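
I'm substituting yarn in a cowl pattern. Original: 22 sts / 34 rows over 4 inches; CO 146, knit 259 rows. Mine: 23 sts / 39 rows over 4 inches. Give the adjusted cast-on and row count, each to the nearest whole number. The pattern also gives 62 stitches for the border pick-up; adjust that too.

Cast on 153 stitches; work 297 rows; border pick-up 65 stitches.

Stitches: 146 × 23/22 = 152.64 → 153.
Rows: 259 × 39/34 = 297.09 → 297.
border pick-up: 62 × 23/22 = 64.82 → 65.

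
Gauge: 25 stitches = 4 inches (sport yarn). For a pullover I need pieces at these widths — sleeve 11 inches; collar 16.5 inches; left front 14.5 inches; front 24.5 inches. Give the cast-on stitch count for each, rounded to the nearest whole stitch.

Rate = 25/4 = 6.25 sts per in.
sleeve: 11 × 6.25 = 68.75 → 69.
collar: 16.5 × 6.25 = 103.12 → 103.
left front: 14.5 × 6.25 = 90.62 → 91.
front: 24.5 × 6.25 = 153.12 → 153.

sleeve 69; collar 103; left front 91; front 153.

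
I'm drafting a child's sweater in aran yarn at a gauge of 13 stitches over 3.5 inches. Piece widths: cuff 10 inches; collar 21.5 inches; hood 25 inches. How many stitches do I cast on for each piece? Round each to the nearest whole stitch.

cuff 37; collar 80; hood 93.

Rate = 13/3.5 = 3.714 sts per in.
cuff: 10 × 3.714 = 37.14 → 37.
collar: 21.5 × 3.714 = 79.86 → 80.
hood: 25 × 3.714 = 92.86 → 93.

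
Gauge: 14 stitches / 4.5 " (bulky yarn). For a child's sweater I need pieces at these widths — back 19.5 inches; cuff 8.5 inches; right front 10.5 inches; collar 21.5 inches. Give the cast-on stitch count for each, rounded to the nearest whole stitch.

back 61; cuff 26; right front 33; collar 67.

Rate = 14/4.5 = 3.111 sts per in.
back: 19.5 × 3.111 = 60.67 → 61.
cuff: 8.5 × 3.111 = 26.44 → 26.
right front: 10.5 × 3.111 = 32.67 → 33.
collar: 21.5 × 3.111 = 66.89 → 67.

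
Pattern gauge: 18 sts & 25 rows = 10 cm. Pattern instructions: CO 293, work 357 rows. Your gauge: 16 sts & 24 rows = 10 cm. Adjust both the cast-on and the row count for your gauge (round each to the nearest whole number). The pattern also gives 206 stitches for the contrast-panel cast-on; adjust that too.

Stitches: 293 × 16/18 = 260.44 → 260.
Rows: 357 × 24/25 = 342.72 → 343.
contrast-panel cast-on: 206 × 16/18 = 183.11 → 183.

Cast on 260 stitches; work 343 rows; contrast-panel cast-on 183 stitches.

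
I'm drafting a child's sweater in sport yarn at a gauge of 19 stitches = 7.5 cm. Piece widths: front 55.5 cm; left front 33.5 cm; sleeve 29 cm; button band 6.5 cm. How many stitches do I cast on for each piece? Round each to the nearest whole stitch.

front 141; left front 85; sleeve 73; button band 16.

Rate = 19/7.5 = 2.533 sts per cm.
front: 55.5 × 2.533 = 140.60 → 141.
left front: 33.5 × 2.533 = 84.87 → 85.
sleeve: 29 × 2.533 = 73.47 → 73.
button band: 6.5 × 2.533 = 16.47 → 16.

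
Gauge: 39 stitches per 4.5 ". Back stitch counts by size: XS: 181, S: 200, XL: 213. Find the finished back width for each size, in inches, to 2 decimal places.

39/4.5 = 8.667 sts per in.
XS: 181 / 8.667 = 20.885 → 20.88 in.
S: 200 / 8.667 = 23.077 → 23.08 in.
XL: 213 / 8.667 = 24.577 → 24.58 in.

XS 20.88 inches; S 23.08 inches; XL 24.58 inches.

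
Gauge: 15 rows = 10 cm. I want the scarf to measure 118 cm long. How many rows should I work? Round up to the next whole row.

177 rows.

15 rows / 10 cm = 1.5 rows per cm.
118 × 1.5 = 177.00 rows.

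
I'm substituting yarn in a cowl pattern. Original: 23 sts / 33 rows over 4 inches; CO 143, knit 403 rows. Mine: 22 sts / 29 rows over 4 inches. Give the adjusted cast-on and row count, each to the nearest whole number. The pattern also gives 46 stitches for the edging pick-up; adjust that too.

Stitches: 143 × 22/23 = 136.78 → 137.
Rows: 403 × 29/33 = 354.15 → 354.
edging pick-up: 46 × 22/23 = 44.00 → 44.

Cast on 137 stitches; work 354 rows; edging pick-up 44 stitches.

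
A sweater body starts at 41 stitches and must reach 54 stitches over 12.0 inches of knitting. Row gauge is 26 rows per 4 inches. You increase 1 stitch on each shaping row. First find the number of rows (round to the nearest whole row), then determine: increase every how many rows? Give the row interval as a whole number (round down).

Rows = 12.0 × 6.5 = 78.0 → 78 rows.
Stitches to add: 13 → 13 shaping rows (at 1 st each).
78 / 13 = 6.00 → every 6 rows.

Increase every 6th row.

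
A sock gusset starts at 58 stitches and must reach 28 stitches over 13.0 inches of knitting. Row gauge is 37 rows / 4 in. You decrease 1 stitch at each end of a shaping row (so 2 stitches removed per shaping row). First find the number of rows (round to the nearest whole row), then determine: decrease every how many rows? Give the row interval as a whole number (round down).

Decrease every 8th row.

Rows = 13.0 × 9.25 = 120.2 → 120 rows.
Stitches to remove: 30 → 15 shaping rows (at 2 st each).
120 / 15 = 8.00 → every 8 rows.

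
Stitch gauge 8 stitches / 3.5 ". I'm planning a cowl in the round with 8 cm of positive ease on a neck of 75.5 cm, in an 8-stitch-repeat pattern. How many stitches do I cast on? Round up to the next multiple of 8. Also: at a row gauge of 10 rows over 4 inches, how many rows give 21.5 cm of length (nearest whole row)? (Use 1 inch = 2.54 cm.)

Finished = 75.5 + 8 = 83.5 cm.
83.5 cm × 1/2.54 = 32.87 inches.
8/3.5 = 2.286 sts per in; 32.87 × 2.286 = 75.14 sts.
Next multiple of 8 → 80.
21.5 cm = 8.46 inches; × 2.5 = 21.16 → 21 rows.

Cast on 80 stitches; work 21 rows.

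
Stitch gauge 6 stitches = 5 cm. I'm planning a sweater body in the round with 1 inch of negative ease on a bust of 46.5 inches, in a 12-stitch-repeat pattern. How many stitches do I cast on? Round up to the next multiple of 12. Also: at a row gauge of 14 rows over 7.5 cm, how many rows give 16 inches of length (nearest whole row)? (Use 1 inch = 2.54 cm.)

Cast on 144 stitches; work 76 rows.

Finished = 46.5 − 1 = 45.5 inches.
45.5 inches × 2.54 = 115.57 cm.
6/5 = 1.2 sts per cm; 115.57 × 1.2 = 138.68 sts.
Next multiple of 12 → 144.
16 inches = 40.64 cm; × 1.867 = 75.86 → 76 rows.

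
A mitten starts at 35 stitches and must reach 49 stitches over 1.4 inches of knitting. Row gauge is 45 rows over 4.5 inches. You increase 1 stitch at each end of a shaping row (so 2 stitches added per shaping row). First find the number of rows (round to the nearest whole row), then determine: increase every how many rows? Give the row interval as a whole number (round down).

Rows = 1.4 × 10 = 14.0 → 14 rows.
Stitches to add: 14 → 7 shaping rows (at 2 st each).
14 / 7 = 2.00 → every 2 rows.

Increase every 2nd row.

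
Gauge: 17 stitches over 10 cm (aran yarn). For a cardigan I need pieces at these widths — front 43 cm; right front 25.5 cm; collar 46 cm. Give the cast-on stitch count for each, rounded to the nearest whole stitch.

front 73; right front 43; collar 78.

Rate = 17/10 = 1.7 sts per cm.
front: 43 × 1.7 = 73.10 → 73.
right front: 25.5 × 1.7 = 43.35 → 43.
collar: 46 × 1.7 = 78.20 → 78.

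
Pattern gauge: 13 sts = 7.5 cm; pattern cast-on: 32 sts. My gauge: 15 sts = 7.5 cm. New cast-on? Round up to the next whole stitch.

Cast on 37 stitches.

Scale factor = 15 / 13 = 1.154.
32 × 15 / 13 = 36.92 sts.
→ 37 sts.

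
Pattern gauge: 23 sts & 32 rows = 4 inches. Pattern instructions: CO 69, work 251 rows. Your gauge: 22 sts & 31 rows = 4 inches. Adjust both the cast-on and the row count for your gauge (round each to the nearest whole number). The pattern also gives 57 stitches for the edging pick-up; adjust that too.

Cast on 66 stitches; work 243 rows; edging pick-up 55 stitches.

Stitches: 69 × 22/23 = 66.00 → 66.
Rows: 251 × 31/32 = 243.16 → 243.
edging pick-up: 57 × 22/23 = 54.52 → 55.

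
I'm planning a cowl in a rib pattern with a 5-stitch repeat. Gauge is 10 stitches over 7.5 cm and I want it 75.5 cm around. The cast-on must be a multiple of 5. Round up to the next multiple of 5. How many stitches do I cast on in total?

Cast on 105 stitches.

10 / 7.5 = 1.333 sts per cm.
75.5 × 1.333 = 100.67 sts.
Next multiple of 5: 105.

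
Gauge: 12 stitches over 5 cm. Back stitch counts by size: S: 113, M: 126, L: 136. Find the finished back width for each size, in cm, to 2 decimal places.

S 47.08 cm; M 52.50 cm; L 56.67 cm.

12/5 = 2.4 sts per cm.
S: 113 / 2.4 = 47.083 → 47.08 cm.
M: 126 / 2.4 = 52.500 → 52.50 cm.
L: 136 / 2.4 = 56.667 → 56.67 cm.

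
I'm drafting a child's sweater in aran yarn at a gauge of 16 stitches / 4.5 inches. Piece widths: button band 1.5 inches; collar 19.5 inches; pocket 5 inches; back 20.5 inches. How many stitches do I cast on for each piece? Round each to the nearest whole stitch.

button band 5; collar 69; pocket 18; back 73.

Rate = 16/4.5 = 3.556 sts per in.
button band: 1.5 × 3.556 = 5.33 → 5.
collar: 19.5 × 3.556 = 69.33 → 69.
pocket: 5 × 3.556 = 17.78 → 18.
back: 20.5 × 3.556 = 72.89 → 73.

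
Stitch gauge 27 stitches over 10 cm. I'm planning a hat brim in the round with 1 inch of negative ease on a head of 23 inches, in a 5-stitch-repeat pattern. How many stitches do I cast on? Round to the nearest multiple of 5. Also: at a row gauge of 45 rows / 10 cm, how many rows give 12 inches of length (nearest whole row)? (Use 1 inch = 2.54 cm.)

Cast on 150 stitches; work 137 rows.

Finished = 23 − 1 = 22 inches.
22 inches × 2.54 = 55.88 cm.
27/10 = 2.7 sts per cm; 55.88 × 2.7 = 150.88 sts.
Nearest multiple of 5 → 150.
12 inches = 30.48 cm; × 4.5 = 137.16 → 137 rows.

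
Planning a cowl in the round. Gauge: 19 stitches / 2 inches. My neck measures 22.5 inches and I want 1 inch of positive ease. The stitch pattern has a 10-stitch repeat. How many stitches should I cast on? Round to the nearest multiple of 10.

CO 220 sts.

Finished = 22.5 + 1 = 23.5 inches.
19 / 2 = 9.5 sts/in.
23.5 × 9.5 = 223.25 sts.
Nearest multiple of 10: 220.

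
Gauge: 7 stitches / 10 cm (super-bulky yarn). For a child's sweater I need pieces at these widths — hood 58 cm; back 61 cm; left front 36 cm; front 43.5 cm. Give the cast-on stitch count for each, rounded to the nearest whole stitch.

hood 41; back 43; left front 25; front 30.

Rate = 7/10 = 0.7 sts per cm.
hood: 58 × 0.7 = 40.60 → 41.
back: 61 × 0.7 = 42.70 → 43.
left front: 36 × 0.7 = 25.20 → 25.
front: 43.5 × 0.7 = 30.45 → 30.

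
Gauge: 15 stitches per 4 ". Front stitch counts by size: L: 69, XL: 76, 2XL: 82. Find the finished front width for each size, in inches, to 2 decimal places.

15/4 = 3.75 sts per in.
L: 69 / 3.75 = 18.400 → 18.40 in.
XL: 76 / 3.75 = 20.267 → 20.27 in.
2XL: 82 / 3.75 = 21.867 → 21.87 in.

L 18.40 inches; XL 20.27 inches; 2XL 21.87 inches.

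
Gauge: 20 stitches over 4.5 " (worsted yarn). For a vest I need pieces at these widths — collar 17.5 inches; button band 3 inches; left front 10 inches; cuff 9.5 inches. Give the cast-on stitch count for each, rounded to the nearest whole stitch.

collar 78; button band 13; left front 44; cuff 42.

Rate = 20/4.5 = 4.444 sts per in.
collar: 17.5 × 4.444 = 77.78 → 78.
button band: 3 × 4.444 = 13.33 → 13.
left front: 10 × 4.444 = 44.44 → 44.
cuff: 9.5 × 4.444 = 42.22 → 42.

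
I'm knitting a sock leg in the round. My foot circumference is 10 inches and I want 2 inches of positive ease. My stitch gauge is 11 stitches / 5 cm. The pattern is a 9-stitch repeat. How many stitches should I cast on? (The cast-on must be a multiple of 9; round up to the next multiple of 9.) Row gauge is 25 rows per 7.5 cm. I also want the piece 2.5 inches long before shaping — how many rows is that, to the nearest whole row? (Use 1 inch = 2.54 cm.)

Cast on 72 stitches; work 21 rows.

Finished = 10 + 2 = 12 inches.
12 inches × 2.54 = 30.48 cm.
11/5 = 2.2 sts per cm; 30.48 × 2.2 = 67.06 sts.
Next multiple of 9 → 72.
2.5 inches = 6.35 cm; × 3.333 = 21.17 → 21 rows.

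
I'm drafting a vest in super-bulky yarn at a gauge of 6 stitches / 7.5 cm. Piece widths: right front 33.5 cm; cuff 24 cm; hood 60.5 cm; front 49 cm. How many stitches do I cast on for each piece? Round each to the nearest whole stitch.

Rate = 6/7.5 = 0.8 sts per cm.
right front: 33.5 × 0.8 = 26.80 → 27.
cuff: 24 × 0.8 = 19.20 → 19.
hood: 60.5 × 0.8 = 48.40 → 48.
front: 49 × 0.8 = 39.20 → 39.

right front 27; cuff 19; hood 48; front 39.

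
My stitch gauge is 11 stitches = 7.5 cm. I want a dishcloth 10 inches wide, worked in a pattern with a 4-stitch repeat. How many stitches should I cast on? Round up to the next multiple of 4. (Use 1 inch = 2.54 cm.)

10 in = 10 × 2.54 = 25.40 cm.
11 / 7.5 = 1.467 sts/cm.
25.40 × 1.467 = 37.25 sts.
→ 40.

CO 40 sts.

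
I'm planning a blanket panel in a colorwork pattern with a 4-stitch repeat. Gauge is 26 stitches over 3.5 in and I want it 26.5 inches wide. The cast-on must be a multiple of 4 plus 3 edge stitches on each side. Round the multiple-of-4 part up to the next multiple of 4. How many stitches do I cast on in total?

Cast on 198 stitches.

26 / 3.5 = 7.429 sts per inch.
26.5 × 7.429 = 196.86 sts.
Less 6 edge sts → 190.86 for the repeat.
Next multiple of 4: 192.
Add back 6 edge sts → 198.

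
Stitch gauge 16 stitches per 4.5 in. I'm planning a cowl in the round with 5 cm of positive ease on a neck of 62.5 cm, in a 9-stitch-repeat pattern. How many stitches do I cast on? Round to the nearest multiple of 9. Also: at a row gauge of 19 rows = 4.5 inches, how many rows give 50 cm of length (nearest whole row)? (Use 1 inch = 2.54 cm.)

Finished = 62.5 + 5 = 67.5 cm.
67.5 cm × 1/2.54 = 26.57 inches.
16/4.5 = 3.556 sts per in; 26.57 × 3.556 = 94.49 sts.
Nearest multiple of 9 → 90.
50 cm = 19.69 inches; × 4.222 = 83.11 → 83 rows.

Cast on 90 stitches; work 83 rows.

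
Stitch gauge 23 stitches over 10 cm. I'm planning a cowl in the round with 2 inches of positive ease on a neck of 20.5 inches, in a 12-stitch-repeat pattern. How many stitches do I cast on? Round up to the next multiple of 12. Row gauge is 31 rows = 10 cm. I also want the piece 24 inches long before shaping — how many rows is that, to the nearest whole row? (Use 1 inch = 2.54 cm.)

Cast on 132 stitches; work 189 rows.

Finished = 20.5 + 2 = 22.5 inches.
22.5 inches × 2.54 = 57.15 cm.
23/10 = 2.3 sts per cm; 57.15 × 2.3 = 131.44 sts.
Next multiple of 12 → 132.
24 inches = 60.96 cm; × 3.1 = 188.98 → 189 rows.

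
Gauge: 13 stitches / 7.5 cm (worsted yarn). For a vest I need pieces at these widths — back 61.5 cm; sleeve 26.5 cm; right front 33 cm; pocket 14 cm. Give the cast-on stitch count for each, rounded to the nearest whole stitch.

Rate = 13/7.5 = 1.733 sts per cm.
back: 61.5 × 1.733 = 106.60 → 107.
sleeve: 26.5 × 1.733 = 45.93 → 46.
right front: 33 × 1.733 = 57.20 → 57.
pocket: 14 × 1.733 = 24.27 → 24.

back 107; sleeve 46; right front 57; pocket 24.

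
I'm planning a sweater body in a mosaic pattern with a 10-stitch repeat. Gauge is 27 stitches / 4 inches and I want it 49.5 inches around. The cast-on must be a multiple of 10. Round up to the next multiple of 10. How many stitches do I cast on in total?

27 / 4 = 6.75 sts per inch.
49.5 × 6.75 = 334.12 sts.
Next multiple of 10: 340.

CO 340 sts.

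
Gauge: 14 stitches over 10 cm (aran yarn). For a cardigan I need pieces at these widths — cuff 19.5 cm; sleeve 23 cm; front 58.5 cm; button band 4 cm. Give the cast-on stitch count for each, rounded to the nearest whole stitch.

cuff 27; sleeve 32; front 82; button band 6.

Rate = 14/10 = 1.4 sts per cm.
cuff: 19.5 × 1.4 = 27.30 → 27.
sleeve: 23 × 1.4 = 32.20 → 32.
front: 58.5 × 1.4 = 81.90 → 82.
button band: 4 × 1.4 = 5.60 → 6.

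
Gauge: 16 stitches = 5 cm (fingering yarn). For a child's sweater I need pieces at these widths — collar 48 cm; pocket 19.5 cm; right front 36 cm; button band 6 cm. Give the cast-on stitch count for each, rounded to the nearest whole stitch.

collar 154; pocket 62; right front 115; button band 19.

Rate = 16/5 = 3.2 sts per cm.
collar: 48 × 3.2 = 153.60 → 154.
pocket: 19.5 × 3.2 = 62.40 → 62.
right front: 36 × 3.2 = 115.20 → 115.
button band: 6 × 3.2 = 19.20 → 19.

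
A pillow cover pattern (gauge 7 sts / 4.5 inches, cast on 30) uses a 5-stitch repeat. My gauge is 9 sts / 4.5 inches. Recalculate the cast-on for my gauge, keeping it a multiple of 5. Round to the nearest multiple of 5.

CO 40 sts.

30 × 9 / 7 = 38.57.
Nearest multiple of 5: 40.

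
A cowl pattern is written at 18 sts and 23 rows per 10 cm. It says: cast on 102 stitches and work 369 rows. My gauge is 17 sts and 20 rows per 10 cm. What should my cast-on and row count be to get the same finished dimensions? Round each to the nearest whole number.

Cast on 96 stitches; work 321 rows.

Stitches: 102 × 17/18 = 96.33 → 96.
Rows: 369 × 20/23 = 320.87 → 321.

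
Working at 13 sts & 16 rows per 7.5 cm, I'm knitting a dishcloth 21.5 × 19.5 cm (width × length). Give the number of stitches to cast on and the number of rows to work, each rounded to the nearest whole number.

Cast on 37 stitches and work 42 rows.

Stitch gauge = 13/7.5 = 1.733 sts/cm; 21.5 × 1.733 = 37.27 → 37 sts.
Row gauge = 16/7.5 = 2.133 rows/cm; 19.5 × 2.133 = 41.60 → 42 rows.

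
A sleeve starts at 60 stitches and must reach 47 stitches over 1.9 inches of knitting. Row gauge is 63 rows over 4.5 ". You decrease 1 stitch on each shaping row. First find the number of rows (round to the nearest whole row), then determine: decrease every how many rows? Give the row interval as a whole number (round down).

Decrease every 2nd row.

Rows = 1.9 × 14 = 26.6 → 27 rows.
Stitches to remove: 13 → 13 shaping rows (at 1 st each).
27 / 13 = 2.08 → every 2 rows.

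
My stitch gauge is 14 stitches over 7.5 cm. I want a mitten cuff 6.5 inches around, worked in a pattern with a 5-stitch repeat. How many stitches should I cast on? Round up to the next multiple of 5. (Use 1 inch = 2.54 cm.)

6.5 in = 6.5 × 2.54 = 16.51 cm.
14 / 7.5 = 1.867 sts/cm.
16.51 × 1.867 = 30.82 sts.
→ 35.

Cast on 35 stitches.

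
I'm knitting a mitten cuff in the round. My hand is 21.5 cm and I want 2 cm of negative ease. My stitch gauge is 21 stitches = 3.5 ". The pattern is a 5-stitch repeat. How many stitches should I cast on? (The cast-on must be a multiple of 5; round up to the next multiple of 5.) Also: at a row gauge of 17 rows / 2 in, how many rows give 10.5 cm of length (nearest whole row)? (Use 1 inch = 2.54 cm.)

Cast on 50 stitches; work 35 rows.

Finished = 21.5 − 2 = 19.5 cm.
19.5 cm × 1/2.54 = 7.68 inches.
21/3.5 = 6 sts per in; 7.68 × 6 = 46.06 sts.
Next multiple of 5 → 50.
10.5 cm = 4.13 inches; × 8.5 = 35.14 → 35 rows.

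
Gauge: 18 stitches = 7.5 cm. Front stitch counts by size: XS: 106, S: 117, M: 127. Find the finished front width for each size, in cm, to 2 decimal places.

18/7.5 = 2.4 sts per cm.
XS: 106 / 2.4 = 44.167 → 44.17 cm.
S: 117 / 2.4 = 48.750 → 48.75 cm.
M: 127 / 2.4 = 52.917 → 52.92 cm.

XS 44.17 cm; S 48.75 cm; M 52.92 cm.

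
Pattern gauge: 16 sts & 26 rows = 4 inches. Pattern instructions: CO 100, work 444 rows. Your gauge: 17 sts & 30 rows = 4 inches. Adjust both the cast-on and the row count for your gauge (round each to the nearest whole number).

Cast on 106 stitches; work 512 rows.

Stitches: 100 × 17/16 = 106.25 → 106.
Rows: 444 × 30/26 = 512.31 → 512.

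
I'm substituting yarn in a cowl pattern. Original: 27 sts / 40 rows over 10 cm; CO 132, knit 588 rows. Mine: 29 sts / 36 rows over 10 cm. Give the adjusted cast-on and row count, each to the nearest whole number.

Cast on 142 stitches; work 529 rows.

Stitches: 132 × 29/27 = 141.78 → 142.
Rows: 588 × 36/40 = 529.20 → 529.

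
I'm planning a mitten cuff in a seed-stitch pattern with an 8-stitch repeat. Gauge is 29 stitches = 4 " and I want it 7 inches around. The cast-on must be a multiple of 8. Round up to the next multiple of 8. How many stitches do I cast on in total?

29 / 4 = 7.25 sts per inch.
7 × 7.25 = 50.75 sts.
Next multiple of 8: 56.

56 stitches.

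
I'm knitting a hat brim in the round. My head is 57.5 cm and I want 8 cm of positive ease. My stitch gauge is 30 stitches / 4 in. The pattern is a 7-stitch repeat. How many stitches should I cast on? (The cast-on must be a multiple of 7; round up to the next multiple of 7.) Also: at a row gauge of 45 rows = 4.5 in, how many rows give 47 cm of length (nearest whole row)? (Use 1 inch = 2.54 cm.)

Finished = 57.5 + 8 = 65.5 cm.
65.5 cm × 1/2.54 = 25.79 inches.
30/4 = 7.5 sts per in; 25.79 × 7.5 = 193.41 sts.
Next multiple of 7 → 196.
47 cm = 18.50 inches; × 10 = 185.04 → 185 rows.

Cast on 196 stitches; work 185 rows.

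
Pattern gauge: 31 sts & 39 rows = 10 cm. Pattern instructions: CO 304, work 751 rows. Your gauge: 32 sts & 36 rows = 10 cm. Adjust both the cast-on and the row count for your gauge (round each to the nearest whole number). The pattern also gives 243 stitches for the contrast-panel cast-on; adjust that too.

Cast on 314 stitches; work 693 rows; contrast-panel cast-on 251 stitches.

Stitches: 304 × 32/31 = 313.81 → 314.
Rows: 751 × 36/39 = 693.23 → 693.
contrast-panel cast-on: 243 × 32/31 = 250.84 → 251.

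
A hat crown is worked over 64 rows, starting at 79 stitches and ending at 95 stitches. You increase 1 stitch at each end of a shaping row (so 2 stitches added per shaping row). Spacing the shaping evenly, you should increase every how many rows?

Increase every 8th row.

Stitches to add: |95 − 79| = 16.
Shaping rows needed: 16 / 2 = 8.
64 rows / 8 = every 8 rows.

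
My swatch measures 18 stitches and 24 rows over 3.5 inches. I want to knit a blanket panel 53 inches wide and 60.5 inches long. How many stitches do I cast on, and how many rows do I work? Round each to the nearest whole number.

Cast on 273 stitches and work 415 rows.

Stitch gauge = 18/3.5 = 5.143 sts/in; 53 × 5.143 = 272.57 → 273 sts.
Row gauge = 24/3.5 = 6.857 rows/in; 60.5 × 6.857 = 414.86 → 415 rows.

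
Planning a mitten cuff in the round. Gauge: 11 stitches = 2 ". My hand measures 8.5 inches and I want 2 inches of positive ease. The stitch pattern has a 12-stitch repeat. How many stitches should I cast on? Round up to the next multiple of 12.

Finished = 8.5 + 2 = 10.5 inches.
11 / 2 = 5.5 sts/in.
10.5 × 5.5 = 57.75 sts.
Next multiple of 12: 60.

60 stitches.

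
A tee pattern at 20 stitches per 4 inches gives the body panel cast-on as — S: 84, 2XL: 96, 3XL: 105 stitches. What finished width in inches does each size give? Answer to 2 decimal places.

S 16.80 inches; 2XL 19.20 inches; 3XL 21.00 inches.

20/4 = 5 sts per in.
S: 84 / 5 = 16.800 → 16.80 in.
2XL: 96 / 5 = 19.200 → 19.20 in.
3XL: 105 / 5 = 21.000 → 21.00 in.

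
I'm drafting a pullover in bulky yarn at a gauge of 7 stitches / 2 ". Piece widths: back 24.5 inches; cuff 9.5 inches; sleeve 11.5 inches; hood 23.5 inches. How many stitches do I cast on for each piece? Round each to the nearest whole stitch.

Rate = 7/2 = 3.5 sts per in.
back: 24.5 × 3.5 = 85.75 → 86.
cuff: 9.5 × 3.5 = 33.25 → 33.
sleeve: 11.5 × 3.5 = 40.25 → 40.
hood: 23.5 × 3.5 = 82.25 → 82.

back 86; cuff 33; sleeve 40; hood 82.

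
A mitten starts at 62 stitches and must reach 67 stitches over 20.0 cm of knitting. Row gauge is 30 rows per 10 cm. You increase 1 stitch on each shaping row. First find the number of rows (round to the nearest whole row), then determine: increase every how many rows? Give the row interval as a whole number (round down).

Increase every 12th row.

Rows = 20.0 × 3 = 60.0 → 60 rows.
Stitches to add: 5 → 5 shaping rows (at 1 st each).
60 / 5 = 12.00 → every 12 rows.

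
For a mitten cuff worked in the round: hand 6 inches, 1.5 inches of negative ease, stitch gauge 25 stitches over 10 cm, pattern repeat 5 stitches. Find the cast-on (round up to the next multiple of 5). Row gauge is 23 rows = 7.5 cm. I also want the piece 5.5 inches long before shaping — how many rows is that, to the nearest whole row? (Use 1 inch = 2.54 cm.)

Finished = 6 − 1.5 = 4.5 inches.
4.5 inches × 2.54 = 11.43 cm.
25/10 = 2.5 sts per cm; 11.43 × 2.5 = 28.57 sts.
Next multiple of 5 → 30.
5.5 inches = 13.97 cm; × 3.067 = 42.84 → 43 rows.

Cast on 30 stitches; work 43 rows.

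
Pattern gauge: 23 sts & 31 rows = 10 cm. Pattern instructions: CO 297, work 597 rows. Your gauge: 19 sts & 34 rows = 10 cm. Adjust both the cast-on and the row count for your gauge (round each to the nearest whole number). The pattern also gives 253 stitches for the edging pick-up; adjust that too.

Cast on 245 stitches; work 655 rows; edging pick-up 209 stitches.

Stitches: 297 × 19/23 = 245.35 → 245.
Rows: 597 × 34/31 = 654.77 → 655.
edging pick-up: 253 × 19/23 = 209.00 → 209.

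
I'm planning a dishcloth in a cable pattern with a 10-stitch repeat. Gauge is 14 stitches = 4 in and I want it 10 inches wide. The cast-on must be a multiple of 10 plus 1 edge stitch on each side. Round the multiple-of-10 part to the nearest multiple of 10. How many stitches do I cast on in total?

14 / 4 = 3.5 sts per inch.
10 × 3.5 = 35.00 sts.
Less 2 edge sts → 33.00 for the repeat.
Nearest multiple of 10: 30.
Add back 2 edge sts → 32.

CO 32 sts.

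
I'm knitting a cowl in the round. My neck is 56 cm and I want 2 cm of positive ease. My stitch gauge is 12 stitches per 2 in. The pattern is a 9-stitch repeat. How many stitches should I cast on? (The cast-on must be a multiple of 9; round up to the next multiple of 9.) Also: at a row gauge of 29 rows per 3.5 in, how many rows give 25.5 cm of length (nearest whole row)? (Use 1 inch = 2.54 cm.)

Finished = 56 + 2 = 58 cm.
58 cm × 1/2.54 = 22.83 inches.
12/2 = 6 sts per in; 22.83 × 6 = 137.01 sts.
Next multiple of 9 → 144.
25.5 cm = 10.04 inches; × 8.286 = 83.18 → 83 rows.

Cast on 144 stitches; work 83 rows.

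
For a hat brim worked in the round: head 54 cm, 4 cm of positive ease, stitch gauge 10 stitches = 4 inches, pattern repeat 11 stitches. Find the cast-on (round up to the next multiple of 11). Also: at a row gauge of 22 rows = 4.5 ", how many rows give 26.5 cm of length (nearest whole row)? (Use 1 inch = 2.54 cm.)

Cast on 66 stitches; work 51 rows.

Finished = 54 + 4 = 58 cm.
58 cm × 1/2.54 = 22.83 inches.
10/4 = 2.5 sts per in; 22.83 × 2.5 = 57.09 sts.
Next multiple of 11 → 66.
26.5 cm = 10.43 inches; × 4.889 = 51.01 → 51 rows.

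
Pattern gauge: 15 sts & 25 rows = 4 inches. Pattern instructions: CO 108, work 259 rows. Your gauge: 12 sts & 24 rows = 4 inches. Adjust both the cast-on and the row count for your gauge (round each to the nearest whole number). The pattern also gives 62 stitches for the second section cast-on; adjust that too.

Cast on 86 stitches; work 249 rows; second section cast-on 50 stitches.

Stitches: 108 × 12/15 = 86.40 → 86.
Rows: 259 × 24/25 = 248.64 → 249.
second section cast-on: 62 × 12/15 = 49.60 → 50.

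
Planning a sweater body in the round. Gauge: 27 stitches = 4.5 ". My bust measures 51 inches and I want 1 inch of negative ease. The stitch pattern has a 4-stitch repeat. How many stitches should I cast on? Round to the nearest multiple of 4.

Finished = 51 − 1 = 50 inches.
27 / 4.5 = 6 sts/in.
50 × 6 = 300.00 sts.
Nearest multiple of 4: 300.

300 stitches.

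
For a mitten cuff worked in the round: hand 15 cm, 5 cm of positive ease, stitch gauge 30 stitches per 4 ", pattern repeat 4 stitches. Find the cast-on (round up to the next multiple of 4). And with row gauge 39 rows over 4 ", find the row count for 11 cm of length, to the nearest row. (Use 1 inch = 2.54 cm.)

Cast on 60 stitches; work 42 rows.

Finished = 15 + 5 = 20 cm.
20 cm × 1/2.54 = 7.87 inches.
30/4 = 7.5 sts per in; 7.87 × 7.5 = 59.06 sts.
Next multiple of 4 → 60.
11 cm = 4.33 inches; × 9.75 = 42.22 → 42 rows.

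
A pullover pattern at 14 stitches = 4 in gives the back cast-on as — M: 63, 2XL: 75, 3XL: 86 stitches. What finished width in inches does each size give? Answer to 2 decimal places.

14/4 = 3.5 sts per in.
M: 63 / 3.5 = 18.000 → 18.00 in.
2XL: 75 / 3.5 = 21.429 → 21.43 in.
3XL: 86 / 3.5 = 24.571 → 24.57 in.

M 18.00 inches; 2XL 21.43 inches; 3XL 24.57 inches.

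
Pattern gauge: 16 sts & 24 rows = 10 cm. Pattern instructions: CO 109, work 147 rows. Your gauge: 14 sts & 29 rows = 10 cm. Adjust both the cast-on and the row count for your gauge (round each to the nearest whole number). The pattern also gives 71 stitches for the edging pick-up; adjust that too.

Cast on 95 stitches; work 178 rows; edging pick-up 62 stitches.

Stitches: 109 × 14/16 = 95.38 → 95.
Rows: 147 × 29/24 = 177.62 → 178.
edging pick-up: 71 × 14/16 = 62.12 → 62.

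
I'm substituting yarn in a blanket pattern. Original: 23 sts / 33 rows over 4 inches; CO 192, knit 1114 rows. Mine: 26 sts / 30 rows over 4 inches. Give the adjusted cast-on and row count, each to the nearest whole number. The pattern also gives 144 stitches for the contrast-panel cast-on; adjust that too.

Stitches: 192 × 26/23 = 217.04 → 217.
Rows: 1114 × 30/33 = 1012.73 → 1013.
contrast-panel cast-on: 144 × 26/23 = 162.78 → 163.

Cast on 217 stitches; work 1013 rows; contrast-panel cast-on 163 stitches.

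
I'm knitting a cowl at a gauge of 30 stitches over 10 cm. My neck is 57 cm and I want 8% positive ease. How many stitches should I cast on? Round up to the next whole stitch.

CO 185 sts.

Finished = 57 × 1.08 = 61.56 cm.
30 / 10 = 3 sts per cm.
61.56 × 3 = 184.68 sts.
→ 185 sts.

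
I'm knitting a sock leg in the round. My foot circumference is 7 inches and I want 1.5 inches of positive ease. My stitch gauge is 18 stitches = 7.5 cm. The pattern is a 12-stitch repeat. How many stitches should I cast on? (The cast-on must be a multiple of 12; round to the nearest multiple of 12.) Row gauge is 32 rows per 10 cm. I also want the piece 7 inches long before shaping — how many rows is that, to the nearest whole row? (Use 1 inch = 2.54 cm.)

Finished = 7 + 1.5 = 8.5 inches.
8.5 inches × 2.54 = 21.59 cm.
18/7.5 = 2.4 sts per cm; 21.59 × 2.4 = 51.82 sts.
Nearest multiple of 12 → 48.
7 inches = 17.78 cm; × 3.2 = 56.90 → 57 rows.

Cast on 48 stitches; work 57 rows.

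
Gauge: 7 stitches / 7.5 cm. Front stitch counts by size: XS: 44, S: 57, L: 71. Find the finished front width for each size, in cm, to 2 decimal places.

XS 47.14 cm; S 61.07 cm; L 76.07 cm.

7/7.5 = 0.933 sts per cm.
XS: 44 / 0.933 = 47.143 → 47.14 cm.
S: 57 / 0.933 = 61.071 → 61.07 cm.
L: 71 / 0.933 = 76.071 → 76.07 cm.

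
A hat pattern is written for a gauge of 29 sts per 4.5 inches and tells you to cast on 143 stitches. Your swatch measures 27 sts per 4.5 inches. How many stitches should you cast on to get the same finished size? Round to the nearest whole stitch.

Cast on 133 stitches.

Scale factor = 27 / 29 = 0.931.
143 × 27 / 29 = 133.14 sts.
→ 133 sts.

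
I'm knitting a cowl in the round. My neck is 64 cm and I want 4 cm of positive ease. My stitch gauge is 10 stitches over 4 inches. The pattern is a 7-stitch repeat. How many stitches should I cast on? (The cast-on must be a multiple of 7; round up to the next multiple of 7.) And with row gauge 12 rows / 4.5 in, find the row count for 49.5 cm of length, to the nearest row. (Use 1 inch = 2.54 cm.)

Finished = 64 + 4 = 68 cm.
68 cm × 1/2.54 = 26.77 inches.
10/4 = 2.5 sts per in; 26.77 × 2.5 = 66.93 sts.
Next multiple of 7 → 70.
49.5 cm = 19.49 inches; × 2.667 = 51.97 → 52 rows.

Cast on 70 stitches; work 52 rows.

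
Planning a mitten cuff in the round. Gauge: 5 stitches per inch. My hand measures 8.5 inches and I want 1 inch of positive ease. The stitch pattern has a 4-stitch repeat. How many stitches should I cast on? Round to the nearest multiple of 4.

Cast on 48 stitches.

Finished = 8.5 + 1 = 9.5 inches.
5 / 1 = 5 sts/in.
9.5 × 5 = 47.50 sts.
Nearest multiple of 4: 48.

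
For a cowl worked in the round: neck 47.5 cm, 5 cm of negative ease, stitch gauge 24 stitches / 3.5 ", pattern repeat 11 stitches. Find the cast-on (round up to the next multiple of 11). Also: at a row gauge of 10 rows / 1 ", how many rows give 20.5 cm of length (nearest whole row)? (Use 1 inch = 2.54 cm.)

Cast on 121 stitches; work 81 rows.

Finished = 47.5 − 5 = 42.5 cm.
42.5 cm × 1/2.54 = 16.73 inches.
24/3.5 = 6.857 sts per in; 16.73 × 6.857 = 114.74 sts.
Next multiple of 11 → 121.
20.5 cm = 8.07 inches; × 10 = 80.71 → 81 rows.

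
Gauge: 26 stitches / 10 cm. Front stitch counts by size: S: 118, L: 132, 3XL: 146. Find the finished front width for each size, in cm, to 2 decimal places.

26/10 = 2.6 sts per cm.
S: 118 / 2.6 = 45.385 → 45.38 cm.
L: 132 / 2.6 = 50.769 → 50.77 cm.
3XL: 146 / 2.6 = 56.154 → 56.15 cm.

S 45.38 cm; L 50.77 cm; 3XL 56.15 cm.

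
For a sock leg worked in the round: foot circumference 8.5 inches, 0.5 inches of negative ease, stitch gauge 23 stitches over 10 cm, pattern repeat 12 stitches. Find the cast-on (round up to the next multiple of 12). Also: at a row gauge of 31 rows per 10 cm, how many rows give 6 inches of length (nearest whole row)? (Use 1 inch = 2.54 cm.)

Finished = 8.5 − 0.5 = 8 inches.
8 inches × 2.54 = 20.32 cm.
23/10 = 2.3 sts per cm; 20.32 × 2.3 = 46.74 sts.
Next multiple of 12 → 48.
6 inches = 15.24 cm; × 3.1 = 47.24 → 47 rows.

Cast on 48 stitches; work 47 rows.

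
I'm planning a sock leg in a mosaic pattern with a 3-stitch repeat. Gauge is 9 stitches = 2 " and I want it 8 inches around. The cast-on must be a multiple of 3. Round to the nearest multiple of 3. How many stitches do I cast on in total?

36 stitches.

9 / 2 = 4.5 sts per inch.
8 × 4.5 = 36.00 sts.
Nearest multiple of 3: 36.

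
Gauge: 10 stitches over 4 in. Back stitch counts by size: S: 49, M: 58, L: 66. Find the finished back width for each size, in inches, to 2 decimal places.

S 19.60 inches; M 23.20 inches; L 26.40 inches.

10/4 = 2.5 sts per in.
S: 49 / 2.5 = 19.600 → 19.60 in.
M: 58 / 2.5 = 23.200 → 23.20 in.
L: 66 / 2.5 = 26.400 → 26.40 in.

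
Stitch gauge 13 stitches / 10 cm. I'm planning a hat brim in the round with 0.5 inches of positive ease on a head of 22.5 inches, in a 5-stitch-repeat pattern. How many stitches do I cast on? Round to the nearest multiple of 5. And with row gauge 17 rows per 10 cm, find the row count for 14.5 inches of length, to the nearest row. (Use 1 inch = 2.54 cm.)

Cast on 75 stitches; work 63 rows.

Finished = 22.5 + 0.5 = 23 inches.
23 inches × 2.54 = 58.42 cm.
13/10 = 1.3 sts per cm; 58.42 × 1.3 = 75.95 sts.
Nearest multiple of 5 → 75.
14.5 inches = 36.83 cm; × 1.7 = 62.61 → 63 rows.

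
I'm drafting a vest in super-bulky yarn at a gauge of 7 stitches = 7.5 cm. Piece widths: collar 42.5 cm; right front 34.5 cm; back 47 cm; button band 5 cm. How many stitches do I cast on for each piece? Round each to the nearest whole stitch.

Rate = 7/7.5 = 0.933 sts per cm.
collar: 42.5 × 0.933 = 39.67 → 40.
right front: 34.5 × 0.933 = 32.20 → 32.
back: 47 × 0.933 = 43.87 → 44.
button band: 5 × 0.933 = 4.67 → 5.

collar 40; right front 32; back 44; button band 5.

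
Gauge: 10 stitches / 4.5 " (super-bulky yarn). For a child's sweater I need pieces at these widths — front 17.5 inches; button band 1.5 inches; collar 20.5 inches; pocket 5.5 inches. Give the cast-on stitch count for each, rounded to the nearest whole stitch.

front 39; button band 3; collar 46; pocket 12.

Rate = 10/4.5 = 2.222 sts per in.
front: 17.5 × 2.222 = 38.89 → 39.
button band: 1.5 × 2.222 = 3.33 → 3.
collar: 20.5 × 2.222 = 45.56 → 46.
pocket: 5.5 × 2.222 = 12.22 → 12.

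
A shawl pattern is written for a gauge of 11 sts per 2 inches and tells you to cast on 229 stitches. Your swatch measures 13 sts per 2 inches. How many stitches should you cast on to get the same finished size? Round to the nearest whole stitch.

Scale factor = 13 / 11 = 1.182.
229 × 13 / 11 = 270.64 sts.
→ 271 sts.

271 stitches.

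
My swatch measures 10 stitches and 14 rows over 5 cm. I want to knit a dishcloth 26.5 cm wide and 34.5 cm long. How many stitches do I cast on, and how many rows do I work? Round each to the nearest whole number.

Stitch gauge = 10/5 = 2 sts/cm; 26.5 × 2 = 53.00 → 53 sts.
Row gauge = 14/5 = 2.8 rows/cm; 34.5 × 2.8 = 96.60 → 97 rows.

Cast on 53 stitches and work 97 rows.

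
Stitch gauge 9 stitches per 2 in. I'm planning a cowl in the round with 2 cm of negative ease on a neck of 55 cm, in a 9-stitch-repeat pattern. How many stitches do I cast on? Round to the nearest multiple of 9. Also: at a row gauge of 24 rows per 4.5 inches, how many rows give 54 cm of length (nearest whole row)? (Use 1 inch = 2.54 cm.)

Cast on 90 stitches; work 113 rows.

Finished = 55 − 2 = 53 cm.
53 cm × 1/2.54 = 20.87 inches.
9/2 = 4.5 sts per in; 20.87 × 4.5 = 93.90 sts.
Nearest multiple of 9 → 90.
54 cm = 21.26 inches; × 5.333 = 113.39 → 113 rows.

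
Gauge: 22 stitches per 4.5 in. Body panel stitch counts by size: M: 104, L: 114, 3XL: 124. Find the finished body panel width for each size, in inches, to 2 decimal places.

22/4.5 = 4.889 sts per in.
M: 104 / 4.889 = 21.273 → 21.27 in.
L: 114 / 4.889 = 23.318 → 23.32 in.
3XL: 124 / 4.889 = 25.364 → 25.36 in.

M 21.27 inches; L 23.32 inches; 3XL 25.36 inches.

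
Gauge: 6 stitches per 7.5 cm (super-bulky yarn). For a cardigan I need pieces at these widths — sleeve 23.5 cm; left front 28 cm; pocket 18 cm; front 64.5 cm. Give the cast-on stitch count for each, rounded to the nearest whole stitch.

sleeve 19; left front 22; pocket 14; front 52.

Rate = 6/7.5 = 0.8 sts per cm.
sleeve: 23.5 × 0.8 = 18.80 → 19.
left front: 28 × 0.8 = 22.40 → 22.
pocket: 18 × 0.8 = 14.40 → 14.
front: 64.5 × 0.8 = 51.60 → 52.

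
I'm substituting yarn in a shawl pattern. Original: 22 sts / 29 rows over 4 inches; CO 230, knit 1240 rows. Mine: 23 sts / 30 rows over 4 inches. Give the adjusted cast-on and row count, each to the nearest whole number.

Cast on 240 stitches; work 1283 rows.

Stitches: 230 × 23/22 = 240.45 → 240.
Rows: 1240 × 30/29 = 1282.76 → 1283.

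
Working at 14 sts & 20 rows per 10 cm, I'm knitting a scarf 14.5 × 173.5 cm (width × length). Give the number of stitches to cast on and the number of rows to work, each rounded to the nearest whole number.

Stitch gauge = 14/10 = 1.4 sts/cm; 14.5 × 1.4 = 20.30 → 20 sts.
Row gauge = 20/10 = 2 rows/cm; 173.5 × 2 = 347.00 → 347 rows.

Cast on 20 stitches and work 347 rows.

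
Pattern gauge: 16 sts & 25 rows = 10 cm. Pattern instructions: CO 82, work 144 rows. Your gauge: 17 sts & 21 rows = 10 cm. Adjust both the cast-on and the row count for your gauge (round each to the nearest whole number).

Cast on 87 stitches; work 121 rows.

Stitches: 82 × 17/16 = 87.12 → 87.
Rows: 144 × 21/25 = 120.96 → 121.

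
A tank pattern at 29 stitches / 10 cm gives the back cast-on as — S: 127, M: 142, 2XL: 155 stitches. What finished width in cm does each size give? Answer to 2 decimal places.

S 43.79 cm; M 48.97 cm; 2XL 53.45 cm.

29/10 = 2.9 sts per cm.
S: 127 / 2.9 = 43.793 → 43.79 cm.
M: 142 / 2.9 = 48.966 → 48.97 cm.
2XL: 155 / 2.9 = 53.448 → 53.45 cm.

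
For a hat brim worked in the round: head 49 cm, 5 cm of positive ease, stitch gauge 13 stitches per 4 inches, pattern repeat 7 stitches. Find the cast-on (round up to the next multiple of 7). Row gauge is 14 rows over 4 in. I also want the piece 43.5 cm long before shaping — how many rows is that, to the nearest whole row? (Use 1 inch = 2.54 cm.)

Finished = 49 + 5 = 54 cm.
54 cm × 1/2.54 = 21.26 inches.
13/4 = 3.25 sts per in; 21.26 × 3.25 = 69.09 sts.
Next multiple of 7 → 70.
43.5 cm = 17.13 inches; × 3.5 = 59.94 → 60 rows.

Cast on 70 stitches; work 60 rows.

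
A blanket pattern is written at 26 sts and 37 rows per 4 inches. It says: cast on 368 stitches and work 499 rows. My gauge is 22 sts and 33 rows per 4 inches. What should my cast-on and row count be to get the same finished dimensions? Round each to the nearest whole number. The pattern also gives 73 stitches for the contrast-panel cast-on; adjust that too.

Stitches: 368 × 22/26 = 311.38 → 311.
Rows: 499 × 33/37 = 445.05 → 445.
contrast-panel cast-on: 73 × 22/26 = 61.77 → 62.

Cast on 311 stitches; work 445 rows; contrast-panel cast-on 62 stitches.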